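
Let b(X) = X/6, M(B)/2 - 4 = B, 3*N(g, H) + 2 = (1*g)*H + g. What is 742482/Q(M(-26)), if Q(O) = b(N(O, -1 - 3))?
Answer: 514026/5 ≈ 1.0281e+5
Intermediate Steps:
N(g, H) = -⅔ + g/3 + H*g/3 (N(g, H) = -⅔ + ((1*g)*H + g)/3 = -⅔ + (g*H + g)/3 = -⅔ + (H*g + g)/3 = -⅔ + (g + H*g)/3 = -⅔ + (g/3 + H*g/3) = -⅔ + g/3 + H*g/3)
M(B) = 8 + 2*B
b(X) = X/6 (b(X) = X*(⅙) = X/6)
Q(O) = -⅑ - O/6 (Q(O) = (-⅔ + O/3 + (-1 - 3)*O/3)/6 = (-⅔ + O/3 + (⅓)*(-4)*O)/6 = (-⅔ + O/3 - 4*O/3)/6 = (-⅔ - O)/6 = -⅑ - O/6)
742482/Q(M(-26)) = 742482/(-⅑ - (8 + 2*(-26))/6) = 742482/(-⅑ - (8 - 52)/6) = 742482/(-⅑ - ⅙*(-44)) = 742482/(-⅑ + 22/3) = 742482/(65/9) = 742482*(9/65) = 514026/5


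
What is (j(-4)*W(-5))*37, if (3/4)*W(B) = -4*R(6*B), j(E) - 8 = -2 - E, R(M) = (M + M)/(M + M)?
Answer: -5920/3 ≈ -1973.3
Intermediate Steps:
R(M) = 1 (R(M) = (2*M)/((2*M)) = (2*M)*(1/(2*M)) = 1)
j(E) = 6 - E (j(E) = 8 + (-2 - E) = 6 - E)
W(B) = -16/3 (W(B) = 4*(-4*1)/3 = (4/3)*(-4) = -16/3)
(j(-4)*W(-5))*37 = ((6 - 1*(-4))*(-16/3))*37 = ((6 + 4)*(-16/3))*37 = (10*(-16/3))*37 = -160/3*37 = -5920/3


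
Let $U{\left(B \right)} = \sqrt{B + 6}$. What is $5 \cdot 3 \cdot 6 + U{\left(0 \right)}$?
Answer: $90 + \sqrt{6} \approx 92.449$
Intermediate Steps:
$U{\left(B \right)} = \sqrt{6 + B}$
$5 \cdot 3 \cdot 6 + U{\left(0 \right)} = 5 \cdot 3 \cdot 6 + \sqrt{6 + 0} = 15 \cdot 6 + \sqrt{6} = 90 + \sqrt{6}$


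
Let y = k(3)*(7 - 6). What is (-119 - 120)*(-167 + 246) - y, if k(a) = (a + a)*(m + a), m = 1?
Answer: -18905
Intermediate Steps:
k(a) = 2*a*(1 + a) (k(a) = (a + a)*(1 + a) = (2*a)*(1 + a) = 2*a*(1 + a))
y = 24 (y = (2*3*(1 + 3))*(7 - 6) = (2*3*4)*1 = 24*1 = 24)
(-119 - 120)*(-167 + 246) - y = (-119 - 120)*(-167 + 246) - 1*24 = -239*79 - 24 = -18881 - 24 = -18905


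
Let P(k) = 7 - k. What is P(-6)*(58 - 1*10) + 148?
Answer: 772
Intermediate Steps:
P(-6)*(58 - 1*10) + 148 = (7 - 1*(-6))*(58 - 1*10) + 148 = (7 + 6)*(58 - 10) + 148 = 13*48 + 148 = 624 + 148 = 772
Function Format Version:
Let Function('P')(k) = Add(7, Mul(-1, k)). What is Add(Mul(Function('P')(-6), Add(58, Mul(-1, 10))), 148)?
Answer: 772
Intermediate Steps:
Add(Mul(Function('P')(-6), Add(58, Mul(-1, 10))), 148) = Add(Mul(Add(7, Mul(-1, -6)), Add(58, Mul(-1, 10))), 148) = Add(Mul(Add(7, 6), Add(58, -10)), 148) = Add(Mul(13, 48), 148) = Add(624, 148) = 772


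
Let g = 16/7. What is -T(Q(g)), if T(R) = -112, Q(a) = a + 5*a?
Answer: 112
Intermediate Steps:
g = 16/7 (g = 16*(⅐) = 16/7 ≈ 2.2857)
Q(a) = 6*a
-T(Q(g)) = -1*(-112) = 112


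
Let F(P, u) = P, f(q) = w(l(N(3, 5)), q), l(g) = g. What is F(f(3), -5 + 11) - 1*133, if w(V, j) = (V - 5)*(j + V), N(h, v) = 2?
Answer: -148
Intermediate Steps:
w(V, j) = (-5 + V)*(V + j)
f(q) = -6 - 3*q (f(q) = 2² - 5*2 - 5*q + 2*q = 4 - 10 - 5*q + 2*q = -6 - 3*q)
F(f(3), -5 + 11) - 1*133 = (-6 - 3*3) - 1*133 = (-6 - 9) - 133 = -15 - 133 = -148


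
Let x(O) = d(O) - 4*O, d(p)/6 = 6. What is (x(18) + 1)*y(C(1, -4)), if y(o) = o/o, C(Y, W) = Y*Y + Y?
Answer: -35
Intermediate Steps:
d(p) = 36 (d(p) = 6*6 = 36)
C(Y, W) = Y + Y² (C(Y, W) = Y² + Y = Y + Y²)
y(o) = 1
x(O) = 36 - 4*O
(x(18) + 1)*y(C(1, -4)) = ((36 - 4*18) + 1)*1 = ((36 - 72) + 1)*1 = (-36 + 1)*1 = -35*1 = -35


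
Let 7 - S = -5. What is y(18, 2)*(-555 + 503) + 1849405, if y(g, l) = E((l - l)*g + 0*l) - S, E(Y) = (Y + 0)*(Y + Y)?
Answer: 1850029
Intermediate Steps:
S = 12 (S = 7 - 1*(-5) = 7 + 5 = 12)
E(Y) = 2*Y**2 (E(Y) = Y*(2*Y) = 2*Y**2)
y(g, l) = -12 (y(g, l) = 2*((l - l)*g + 0*l)**2 - 1*12 = 2*(0*g + 0)**2 - 12 = 2*(0 + 0)**2 - 12 = 2*0**2 - 12 = 2*0 - 12 = 0 - 12 = -12)
y(18, 2)*(-555 + 503) + 1849405 = -12*(-555 + 503) + 1849405 = -12*(-52) + 1849405 = 624 + 1849405 = 1850029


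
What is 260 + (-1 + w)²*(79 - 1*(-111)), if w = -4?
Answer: 5010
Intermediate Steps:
260 + (-1 + w)²*(79 - 1*(-111)) = 260 + (-1 - 4)²*(79 - 1*(-111)) = 260 + (-5)²*(79 + 111) = 260 + 25*190 = 260 + 4750 = 5010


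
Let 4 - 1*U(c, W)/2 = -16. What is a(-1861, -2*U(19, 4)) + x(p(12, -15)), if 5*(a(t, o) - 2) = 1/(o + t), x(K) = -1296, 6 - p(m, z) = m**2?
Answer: -12558271/9705 ≈ -1294.0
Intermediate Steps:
p(m, z) = 6 - m**2
U(c, W) = 40 (U(c, W) = 8 - 2*(-16) = 8 + 32 = 40)
a(t, o) = 2 + 1/(5*(o + t))
a(-1861, -2*U(19, 4)) + x(p(12, -15)) = (1/5 + 2*(-2*40) + 2*(-1861))/(-2*40 - 1861) - 1296 = (1/5 + 2*(-80) - 3722)/(-80 - 1861) - 1296 = (1/5 - 160 - 3722)/(-1941) - 1296 = -1/1941*(-19409/5) - 1296 = 19409/9705 - 1296 = -12558271/9705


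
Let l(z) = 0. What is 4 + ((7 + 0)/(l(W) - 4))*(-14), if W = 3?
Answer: 57/2 ≈ 28.500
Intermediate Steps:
4 + ((7 + 0)/(l(W) - 4))*(-14) = 4 + ((7 + 0)/(0 - 4))*(-14) = 4 + (7/(-4))*(-14) = 4 + (7*(-¼))*(-14) = 4 - 7/4*(-14) = 4 + 49/2 = 57/2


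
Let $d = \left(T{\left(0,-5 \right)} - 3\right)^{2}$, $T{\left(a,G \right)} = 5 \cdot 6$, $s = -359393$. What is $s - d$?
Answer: $-360122$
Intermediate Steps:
$T{\left(a,G \right)} = 30$
$d = 729$ ($d = \left(30 - 3\right)^{2} = 27^{2} = 729$)
$s - d = -359393 - 729 = -360122$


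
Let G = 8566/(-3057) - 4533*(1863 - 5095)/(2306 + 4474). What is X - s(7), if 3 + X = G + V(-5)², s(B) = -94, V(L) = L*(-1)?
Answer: 3927770606/1727205 ≈ 2274.1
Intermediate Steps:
V(L) = -L
G = 3727414826/1727205 (G = 8566*(-1/3057) - 4533/(6780/(-3232)) = -8566/3057 - 4533/(6780*(-1/3232)) = -8566/3057 - 4533/(-1695/808) = -8566/3057 - 4533*(-808/1695) = -8566/3057 + 1220888/565 = 3727414826/1727205 ≈ 2158.1)
X = 3765413336/1727205 (X = -3 + (3727414826/1727205 + (-1*(-5))²) = -3 + (3727414826/1727205 + 5²) = -3 + (3727414826/1727205 + 25) = -3 + 3770594951/1727205 = 3765413336/1727205 ≈ 2180.1)
X - s(7) = 3765413336/1727205 - 1*(-94) = 3765413336/1727205 + 94 = 3927770606/1727205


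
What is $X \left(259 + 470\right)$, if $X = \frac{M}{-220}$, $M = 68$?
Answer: $- \frac{12393}{55} \approx -225.33$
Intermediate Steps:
$X = - \frac{17}{55}$ ($X = \frac{68}{-220} = 68 \left(- \frac{1}{220}\right) = - \frac{17}{55} \approx -0.30909$)
$X \left(259 + 470\right) = - \frac{17 \left(259 + 470\right)}{55} = \left(- \frac{17}{55}\right) 729 = - \frac{12393}{55}$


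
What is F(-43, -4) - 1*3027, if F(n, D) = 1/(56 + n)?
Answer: -39350/13 ≈ -3026.9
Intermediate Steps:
F(-43, -4) - 1*3027 = 1/(56 - 43) - 1*3027 = 1/13 - 3027 = -39350/13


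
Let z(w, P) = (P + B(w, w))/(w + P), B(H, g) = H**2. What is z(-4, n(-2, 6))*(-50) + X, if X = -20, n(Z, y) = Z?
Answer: 290/3 ≈ 96.667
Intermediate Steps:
z(w, P) = (P + w**2)/(P + w) (z(w, P) = (P + w**2)/(w + P) = (P + w**2)/(P + w))
z(-4, n(-2, 6))*(-50) + X = ((-2 + (-4)**2)/(-2 - 4))*(-50) - 20 = ((-2 + 16)/(-6))*(-50) - 20 = -1/6*14*(-50) - 20 = -7/3*(-50) - 20 = 350/3 - 20 = 290/3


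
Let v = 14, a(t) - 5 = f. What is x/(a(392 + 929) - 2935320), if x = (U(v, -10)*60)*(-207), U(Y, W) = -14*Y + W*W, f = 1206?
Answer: -1192320/2934109 ≈ -0.40637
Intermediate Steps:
a(t) = 1211 (a(t) = 5 + 1206 = 1211)
U(Y, W) = W² - 14*Y (U(Y, W) = -14*Y + W² = W² - 14*Y)
x = 1192320 (x = (((-10)² - 14*14)*60)*(-207) = ((100 - 196)*60)*(-207) = -96*60*(-207) = -5760*(-207) = 1192320)
x/(a(392 + 929) - 2935320) = 1192320/(1211 - 2935320) = 1192320/(-2934109) = 1192320*(-1/2934109) = -1192320/2934109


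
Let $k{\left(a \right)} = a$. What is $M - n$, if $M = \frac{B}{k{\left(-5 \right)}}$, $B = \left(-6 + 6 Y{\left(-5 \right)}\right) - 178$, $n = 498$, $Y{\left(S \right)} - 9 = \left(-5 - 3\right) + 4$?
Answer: $- \frac{2336}{5} \approx -467.2$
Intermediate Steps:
$Y{\left(S \right)} = 5$ ($Y{\left(S \right)} = 9 + \left(\left(-5 - 3\right) + 4\right) = 9 + \left(-8 + 4\right) = 9 - 4 = 5$)
$B = -154$ ($B = \left(-6 + 6 \cdot 5\right) - 178 = \left(-6 + 30\right) - 178 = 24 - 178 = -154$)
$M = \frac{154}{5}$ ($M = - \frac{154}{-5} = \left(-154\right) \left(- \frac{1}{5}\right) = \frac{154}{5} \approx 30.8$)
$M - n = \frac{154}{5} - 498 = - \frac{2336}{5}$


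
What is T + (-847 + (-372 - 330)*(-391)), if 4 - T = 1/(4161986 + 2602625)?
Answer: 1851061389428/6764611 ≈ 2.7364e+5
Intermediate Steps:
T = 27058443/6764611 (T = 4 - 1/(4161986 + 2602625) = 4 - 1/6764611 = 27058443/6764611 ≈ 4.0000)
T + (-847 + (-372 - 330)*(-391)) = 27058443/6764611 + (-847 + (-372 - 330)*(-391)) = 27058443/6764611 + (-847 - 702*(-391)) = 27058443/6764611 + (-847 + 274482) = 27058443/6764611 + 273635 = 1851061389428/6764611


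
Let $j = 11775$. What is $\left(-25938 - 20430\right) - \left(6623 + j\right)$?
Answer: $-64766$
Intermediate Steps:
$\left(-25938 - 20430\right) - \left(6623 + j\right) = \left(-25938 - 20430\right) - 18398 = -46368 - 18398 = -64766$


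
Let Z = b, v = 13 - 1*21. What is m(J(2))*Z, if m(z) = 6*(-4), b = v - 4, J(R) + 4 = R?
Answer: 288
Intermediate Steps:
J(R) = -4 + R
v = -8 (v = 13 - 21 = -8)
b = -12 (b = -8 - 4 = -12)
m(z) = -24
Z = -12
m(J(2))*Z = -24*(-12) = 288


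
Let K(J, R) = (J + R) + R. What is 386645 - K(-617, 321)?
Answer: 386620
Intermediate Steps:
K(J, R) = J + 2*R
386645 - K(-617, 321) = 386645 - (-617 + 2*321) = 386645 - (-617 + 642) = 386645 - 1*25 = 386645 - 25 = 386620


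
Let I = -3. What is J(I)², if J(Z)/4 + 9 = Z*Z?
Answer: 0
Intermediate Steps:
J(Z) = -36 + 4*Z² (J(Z) = -36 + 4*(Z*Z) = -36 + 4*Z²)
J(I)² = (-36 + 4*(-3)²)² = (-36 + 4*9)² = (-36 + 36)² = 0² = 0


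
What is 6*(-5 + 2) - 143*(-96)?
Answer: 13710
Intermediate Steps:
6*(-5 + 2) - 143*(-96) = 6*(-3) + 13728 = -18 + 13728 = 13710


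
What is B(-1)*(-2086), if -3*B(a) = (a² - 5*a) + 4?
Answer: 20860/3 ≈ 6953.3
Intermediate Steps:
B(a) = -4/3 - a²/3 + 5*a/3 (B(a) = -((a² - 5*a) + 4)/3 = -(4 + a² - 5*a)/3 = -4/3 - a²/3 + 5*a/3)
B(-1)*(-2086) = (-4/3 - ⅓*(-1)² + (5/3)*(-1))*(-2086) = (-4/3 - ⅓*1 - 5/3)*(-2086) = (-4/3 - ⅓ - 5/3)*(-2086) = -10/3*(-2086) = 20860/3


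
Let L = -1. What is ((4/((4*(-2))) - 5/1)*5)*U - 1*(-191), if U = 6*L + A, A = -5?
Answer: 987/2 ≈ 493.50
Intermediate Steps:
U = -11 (U = 6*(-1) - 5 = -6 - 5 = -11)
((4/((4*(-2))) - 5/1)*5)*U - 1*(-191) = ((4/((4*(-2))) - 5/1)*5)*(-11) - 1*(-191) = ((4/(-8) - 5*1)*5)*(-11) + 191 = ((4*(-1/8) - 5)*5)*(-11) + 191 = ((-1/2 - 5)*5)*(-11) + 191 = -11/2*5*(-11) + 191 = -55/2*(-11) + 191 = 605/2 + 191 = 987/2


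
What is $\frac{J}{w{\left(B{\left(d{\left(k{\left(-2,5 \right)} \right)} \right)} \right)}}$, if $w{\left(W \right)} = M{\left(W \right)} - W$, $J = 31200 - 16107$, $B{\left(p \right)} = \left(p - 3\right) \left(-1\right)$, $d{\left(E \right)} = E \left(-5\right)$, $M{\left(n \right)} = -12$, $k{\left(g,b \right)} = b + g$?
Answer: $- \frac{5031}{10} \approx -503.1$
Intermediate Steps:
$d{\left(E \right)} = - 5 E$
$B{\left(p \right)} = 3 - p$ ($B{\left(p \right)} = \left(-3 + p\right) \left(-1\right) = 3 - p$)
$J = 15093$ ($J = 31200 - 16107 = 15093$)
$w{\left(W \right)} = -12 - W$
$\frac{J}{w{\left(B{\left(d{\left(k{\left(-2,5 \right)} \right)} \right)} \right)}} = \frac{15093}{-12 - \left(3 - - 5 \left(5 - 2\right)\right)} = \frac{15093}{-12 - \left(3 - \left(-5\right) 3\right)} = \frac{15093}{-12 - \left(3 - -15\right)} = \frac{15093}{-12 - \left(3 + 15\right)} = \frac{15093}{-12 - 18} = \frac{15093}{-30} = 15093 \left(- \frac{1}{30}\right) = - \frac{5031}{10}$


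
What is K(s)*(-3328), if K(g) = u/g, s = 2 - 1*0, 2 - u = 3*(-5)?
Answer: -28288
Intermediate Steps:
u = 17 (u = 2 - 3*(-5) = 2 - 1*(-15) = 2 + 15 = 17)
s = 2 (s = 2 + 0 = 2)
K(g) = 17/g
K(s)*(-3328) = (17/2)*(-3328) = -28288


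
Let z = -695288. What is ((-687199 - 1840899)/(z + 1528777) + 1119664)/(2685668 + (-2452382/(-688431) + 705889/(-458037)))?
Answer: 82498163614301841318/197883869653111047757 ≈ 0.41690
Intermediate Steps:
((-687199 - 1840899)/(z + 1528777) + 1119664)/(2685668 + (-2452382/(-688431) + 705889/(-458037))) = ((-687199 - 1840899)/(-695288 + 1528777) + 1119664)/(2685668 + (-2452382/(-688431) + 705889/(-458037))) = (-2528098/833489 + 1119664)/(2685668 + (-2452382*(-1/688431) + 705889*(-1/458037))) = (-2528098*1/833489 + 1119664)/(2685668 + (2452382/688431 - 705889/458037)) = (-2528098/833489 + 1119664)/(2685668 + 212441941325/105108956649) = 933225099598/(833489*(282287973827547857/105108956649)) = (933225099598/833489)*(105108956649/282287973827547857) = 82498163614301841318/197883869653111047757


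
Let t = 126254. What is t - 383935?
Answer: -257681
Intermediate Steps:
t - 383935 = 126254 - 383935 = -257681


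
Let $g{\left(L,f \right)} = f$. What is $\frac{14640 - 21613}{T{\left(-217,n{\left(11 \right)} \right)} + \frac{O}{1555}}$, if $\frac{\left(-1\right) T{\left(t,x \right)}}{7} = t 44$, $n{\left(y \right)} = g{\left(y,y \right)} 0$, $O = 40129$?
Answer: $- \frac{570685}{5472111} \approx -0.10429$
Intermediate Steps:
$n{\left(y \right)} = 0$ ($n{\left(y \right)} = y 0 = 0$)
$T{\left(t,x \right)} = - 308 t$ ($T{\left(t,x \right)} = - 7 t 44 = - 7 \cdot 44 t = - 308 t$)
$\frac{14640 - 21613}{T{\left(-217,n{\left(11 \right)} \right)} + \frac{O}{1555}} = \frac{14640 - 21613}{\left(-308\right) \left(-217\right) + \frac{40129}{1555}} = - \frac{6973}{66836 + 40129 \cdot \frac{1}{1555}} = - \frac{6973}{66836 + \frac{40129}{1555}} = - \frac{6973}{\frac{103970109}{1555}} = \left(-6973\right) \frac{1555}{103970109} = - \frac{570685}{5472111}$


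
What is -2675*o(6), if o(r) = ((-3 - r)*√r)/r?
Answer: 8025*√6/2 ≈ 9828.6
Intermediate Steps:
o(r) = (-3 - r)/√r (o(r) = (√r*(-3 - r))/r = (-3 - r)/√r)
-2675*o(6) = -2675*(-3 - 1*6)/√6 = -2675*√6/6*(-3 - 6) = -2675*√6/6*(-9) = -(-8025)*√6/2 = 8025*√6/2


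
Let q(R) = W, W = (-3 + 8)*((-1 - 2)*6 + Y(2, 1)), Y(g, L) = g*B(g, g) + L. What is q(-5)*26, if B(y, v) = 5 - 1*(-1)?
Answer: -650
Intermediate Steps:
B(y, v) = 6 (B(y, v) = 5 + 1 = 6)
Y(g, L) = L + 6*g (Y(g, L) = g*6 + L = 6*g + L = L + 6*g)
W = -25 (W = (-3 + 8)*((-1 - 2)*6 + (1 + 6*2)) = 5*(-3*6 + (1 + 12)) = 5*(-18 + 13) = 5*(-5) = -25)
q(R) = -25
q(-5)*26 = -25*26 = -650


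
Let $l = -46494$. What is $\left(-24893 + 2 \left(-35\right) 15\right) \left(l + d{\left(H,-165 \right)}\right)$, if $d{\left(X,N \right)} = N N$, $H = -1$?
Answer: $499895667$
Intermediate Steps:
$d{\left(X,N \right)} = N^{2}$
$\left(-24893 + 2 \left(-35\right) 15\right) \left(l + d{\left(H,-165 \right)}\right) = \left(-24893 + 2 \left(-35\right) 15\right) \left(-46494 + \left(-165\right)^{2}\right) = \left(-24893 - 1050\right) \left(-46494 + 27225\right) = \left(-24893 - 1050\right) \left(-19269\right) = \left(-25943\right) \left(-19269\right) = 499895667$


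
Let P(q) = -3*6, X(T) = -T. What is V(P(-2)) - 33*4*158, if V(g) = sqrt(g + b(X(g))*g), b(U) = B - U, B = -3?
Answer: -20856 + 6*sqrt(10) ≈ -20837.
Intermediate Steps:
b(U) = -3 - U
P(q) = -18
V(g) = sqrt(g + g*(-3 + g)) (V(g) = sqrt(g + (-3 - (-1)*g)*g) = sqrt(g + (-3 + g)*g) = sqrt(g + g*(-3 + g)))
V(P(-2)) - 33*4*158 = sqrt(-18*(-2 - 18)) - 33*4*158 = sqrt(-18*(-20)) - 132*158 = sqrt(360) - 20856 = 6*sqrt(10) - 20856 = -20856 + 6*sqrt(10)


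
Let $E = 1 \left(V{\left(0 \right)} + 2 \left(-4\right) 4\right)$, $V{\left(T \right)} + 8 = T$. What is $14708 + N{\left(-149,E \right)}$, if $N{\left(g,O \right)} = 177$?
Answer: $14885$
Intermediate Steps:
$V{\left(T \right)} = -8 + T$
$E = -40$ ($E = 1 \left(\left(-8 + 0\right) + 2 \left(-4\right) 4\right) = 1 \left(-8 - 32\right) = 1 \left(-40\right) = -40$)
$14708 + N{\left(-149,E \right)} = 14708 + 177 = 14885$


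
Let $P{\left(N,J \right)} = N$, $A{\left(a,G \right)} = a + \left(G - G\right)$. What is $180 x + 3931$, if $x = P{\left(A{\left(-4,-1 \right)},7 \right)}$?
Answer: $3211$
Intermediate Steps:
$A{\left(a,G \right)} = a$ ($A{\left(a,G \right)} = a + 0 = a$)
$x = -4$
$180 x + 3931 = 180 \left(-4\right) + 3931 = -720 + 3931 = 3211$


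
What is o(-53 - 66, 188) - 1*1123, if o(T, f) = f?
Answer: -935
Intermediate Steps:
o(-53 - 66, 188) - 1*1123 = 188 - 1*1123 = 188 - 1123 = -935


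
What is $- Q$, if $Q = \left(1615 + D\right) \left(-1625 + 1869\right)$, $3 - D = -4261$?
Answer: $-1434476$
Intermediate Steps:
$D = 4264$ ($D = 3 - -4261 = 3 + 4261 = 4264$)
$Q = 1434476$ ($Q = \left(1615 + 4264\right) \left(-1625 + 1869\right) = 5879 \cdot 244 = 1434476$)
$- Q = \left(-1\right) 1434476 = -1434476$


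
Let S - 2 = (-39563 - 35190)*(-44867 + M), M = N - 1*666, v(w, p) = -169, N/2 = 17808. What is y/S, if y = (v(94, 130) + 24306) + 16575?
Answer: 40712/741325503 ≈ 5.4918e-5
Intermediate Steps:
N = 35616 (N = 2*17808 = 35616)
M = 34950 (M = 35616 - 1*666 = 35616 - 666 = 34950)
y = 40712 (y = (-169 + 24306) + 16575 = 24137 + 16575 = 40712)
S = 741325503 (S = 2 + (-39563 - 35190)*(-44867 + 34950) = 2 - 74753*(-9917) = 2 + 741325501 = 741325503)
y/S = 40712/741325503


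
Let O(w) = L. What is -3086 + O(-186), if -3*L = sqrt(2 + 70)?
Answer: -3086 - 2*sqrt(2) ≈ -3088.8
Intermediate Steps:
L = -2*sqrt(2) (L = -sqrt(2 + 70)/3 = -2*sqrt(2) ≈ -2.8284)
O(w) = -2*sqrt(2)
-3086 + O(-186) = -3086 - 2*sqrt(2)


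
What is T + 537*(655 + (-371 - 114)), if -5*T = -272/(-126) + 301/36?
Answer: 115022749/1260 ≈ 91288.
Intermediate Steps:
T = -2651/1260 (T = -(-272/(-126) + 301/36)/5 = -(-272*(-1/126) + 301*(1/36))/5 = -(136/63 + 301/36)/5 = -⅕*2651/252 = -2651/1260 ≈ -2.1040)
T + 537*(655 + (-371 - 114)) = -2651/1260 + 537*(655 + (-371 - 114)) = -2651/1260 + 537*(655 - 485) = -2651/1260 + 537*170 = -2651/1260 + 91290 = 115022749/1260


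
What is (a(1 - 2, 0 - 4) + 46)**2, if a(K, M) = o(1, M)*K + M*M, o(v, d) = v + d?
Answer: 4225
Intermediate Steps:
o(v, d) = d + v
a(K, M) = M**2 + K*(1 + M) (a(K, M) = (M + 1)*K + M*M = (1 + M)*K + M**2 = K*(1 + M) + M**2 = M**2 + K*(1 + M))
(a(1 - 2, 0 - 4) + 46)**2 = (((0 - 4)**2 + (1 - 2)*(1 + (0 - 4))) + 46)**2 = (((-4)**2 - (1 - 4)) + 46)**2 = ((16 - 1*(-3)) + 46)**2 = ((16 + 3) + 46)**2 = (19 + 46)**2 = 65**2 = 4225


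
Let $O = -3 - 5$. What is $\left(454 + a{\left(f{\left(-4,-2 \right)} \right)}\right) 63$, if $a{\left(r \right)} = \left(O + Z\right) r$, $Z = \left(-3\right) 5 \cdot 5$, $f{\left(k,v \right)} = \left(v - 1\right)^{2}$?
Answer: $-18459$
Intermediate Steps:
$f{\left(k,v \right)} = \left(-1 + v\right)^{2}$
$Z = -75$ ($Z = \left(-15\right) 5 = -75$)
$O = -8$ ($O = -3 - 5 = -8$)
$a{\left(r \right)} = - 83 r$ ($a{\left(r \right)} = \left(-8 - 75\right) r = - 83 r$)
$\left(454 + a{\left(f{\left(-4,-2 \right)} \right)}\right) 63 = \left(454 - 83 \left(-1 - 2\right)^{2}\right) 63 = \left(454 - 83 \left(-3\right)^{2}\right) 63 = \left(454 - 747\right) 63 = \left(-293\right) 63 = -18459$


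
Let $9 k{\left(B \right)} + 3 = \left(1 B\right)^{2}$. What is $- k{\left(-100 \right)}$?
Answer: $- \frac{9997}{9} \approx -1110.8$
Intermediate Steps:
$k{\left(B \right)} = - \frac{1}{3} + \frac{B^{2}}{9}$ ($k{\left(B \right)} = - \frac{1}{3} + \frac{\left(1 B\right)^{2}}{9} = - \frac{1}{3} + \frac{B^{2}}{9}$)
$- k{\left(-100 \right)} = - (- \frac{1}{3} + \frac{\left(-100\right)^{2}}{9}) = - (- \frac{1}{3} + \frac{1}{9} \cdot 10000) = - (- \frac{1}{3} + \frac{10000}{9}) = \left(-1\right) \frac{9997}{9} = - \frac{9997}{9}$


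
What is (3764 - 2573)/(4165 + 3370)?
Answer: 1191/7535 ≈ 0.15806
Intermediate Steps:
(3764 - 2573)/(4165 + 3370) = 1191/7535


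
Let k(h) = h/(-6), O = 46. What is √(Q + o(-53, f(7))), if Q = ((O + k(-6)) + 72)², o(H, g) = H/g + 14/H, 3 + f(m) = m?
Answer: √158961151/106 ≈ 118.94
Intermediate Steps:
f(m) = -3 + m
o(H, g) = 14/H + H/g
k(h) = -h/6 (k(h) = h*(-⅙) = -h/6)
Q = 14161 (Q = ((46 - ⅙*(-6)) + 72)² = ((46 + 1) + 72)² = (47 + 72)² = 119² = 14161)
√(Q + o(-53, f(7))) = √(14161 + (14/(-53) - 53/(-3 + 7))) = √(14161 + (14*(-1/53) - 53/4)) = √(14161 + (-14/53 - 53*¼)) = √(14161 + (-14/53 - 53/4)) = √(14161 - 2865/212) = √(2999267/212) = √158961151/106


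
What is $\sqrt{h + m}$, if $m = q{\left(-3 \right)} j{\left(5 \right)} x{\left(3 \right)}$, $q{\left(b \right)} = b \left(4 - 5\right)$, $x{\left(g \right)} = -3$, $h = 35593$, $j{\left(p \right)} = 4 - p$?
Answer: $\sqrt{35602} \approx 188.68$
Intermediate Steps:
$q{\left(b \right)} = - b$ ($q{\left(b \right)} = b \left(-1\right) = - b$)
$m = 9$ ($m = \left(-1\right) \left(-3\right) \left(4 - 5\right) \left(-3\right) = 3 \left(4 - 5\right) \left(-3\right) = 3 \left(-1\right) \left(-3\right) = \left(-3\right) \left(-3\right) = 9$)
$\sqrt{h + m} = \sqrt{35593 + 9} = \sqrt{35602}$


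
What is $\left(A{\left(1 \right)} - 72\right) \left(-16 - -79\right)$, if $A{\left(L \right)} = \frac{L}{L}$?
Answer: $-4473$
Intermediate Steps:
$A{\left(L \right)} = 1$
$\left(A{\left(1 \right)} - 72\right) \left(-16 - -79\right) = \left(1 - 72\right) \left(-16 - -79\right) = - 71 \left(-16 + 79\right) = \left(-71\right) 63 = -4473$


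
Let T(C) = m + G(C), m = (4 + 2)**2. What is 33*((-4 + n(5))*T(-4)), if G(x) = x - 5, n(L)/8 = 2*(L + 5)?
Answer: 138996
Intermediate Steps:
n(L) = 80 + 16*L (n(L) = 8*(2*(L + 5)) = 8*(2*(5 + L)) = 8*(10 + 2*L) = 80 + 16*L)
m = 36 (m = 6**2 = 36)
G(x) = -5 + x
T(C) = 31 + C (T(C) = 36 + (-5 + C) = 31 + C)
33*((-4 + n(5))*T(-4)) = 33*((-4 + (80 + 16*5))*(31 - 4)) = 33*((-4 + (80 + 80))*27) = 33*((-4 + 160)*27) = 33*(156*27) = 33*4212 = 138996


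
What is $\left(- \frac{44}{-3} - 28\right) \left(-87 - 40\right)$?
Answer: $\frac{5080}{3} \approx 1693.3$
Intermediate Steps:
$\left(- \frac{44}{-3} - 28\right) \left(-87 - 40\right) = \left(\left(-44\right) \left(- \frac{1}{3}\right) - 28\right) \left(-127\right) = \left(\frac{44}{3} - 28\right) \left(-127\right) = \left(- \frac{40}{3}\right) \left(-127\right) = \frac{5080}{3}$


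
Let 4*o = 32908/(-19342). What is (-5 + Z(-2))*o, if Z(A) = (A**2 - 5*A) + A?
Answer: -3031/1018 ≈ -2.9774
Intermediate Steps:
Z(A) = A**2 - 4*A
o = -433/1018 (o = (32908/(-19342))/4 = (32908*(-1/19342))/4 = (1/4)*(-866/509) = -433/1018 ≈ -0.42534)
(-5 + Z(-2))*o = (-5 - 2*(-4 - 2))*(-433/1018) = (-5 - 2*(-6))*(-433/1018) = (-5 + 12)*(-433/1018) = 7*(-433/1018) = -3031/1018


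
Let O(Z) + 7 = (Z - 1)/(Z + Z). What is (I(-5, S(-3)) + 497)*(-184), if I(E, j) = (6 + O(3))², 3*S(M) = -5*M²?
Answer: -823768/9 ≈ -91530.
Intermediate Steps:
S(M) = -5*M²/3 (S(M) = (-5*M²)/3 = -5*M²/3)
O(Z) = -7 + (-1 + Z)/(2*Z) (O(Z) = -7 + (Z - 1)/(Z + Z) = -7 + (-1 + Z)/((2*Z)) = -7 + (-1 + Z)*(1/(2*Z)) = -7 + (-1 + Z)/(2*Z))
I(E, j) = 4/9 (I(E, j) = (6 + (½)*(-1 - 13*3)/3)² = (6 + (½)*(⅓)*(-1 - 39))² = (6 + (½)*(⅓)*(-40))² = (6 - 20/3)² = (-⅔)² = 4/9)
(I(-5, S(-3)) + 497)*(-184) = (4/9 + 497)*(-184) = (4477/9)*(-184) = -823768/9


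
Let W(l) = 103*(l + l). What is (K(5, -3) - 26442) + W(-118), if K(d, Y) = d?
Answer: -50745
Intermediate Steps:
W(l) = 206*l (W(l) = 103*(2*l) = 206*l)
(K(5, -3) - 26442) + W(-118) = (5 - 26442) + 206*(-118) = -26437 - 24308 = -50745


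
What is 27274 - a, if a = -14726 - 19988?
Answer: 61988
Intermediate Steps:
a = -34714
27274 - a = 27274 - 1*(-34714) = 27274 + 34714 = 61988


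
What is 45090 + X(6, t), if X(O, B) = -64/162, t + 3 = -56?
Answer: 3652258/81 ≈ 45090.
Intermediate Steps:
t = -59 (t = -3 - 56 = -59)
X(O, B) = -32/81 (X(O, B) = -64*1/162 = -32/81)
45090 + X(6, t) = 45090 - 32/81 = 3652258/81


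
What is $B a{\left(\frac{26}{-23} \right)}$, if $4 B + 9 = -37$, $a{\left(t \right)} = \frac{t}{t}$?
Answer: $- \frac{23}{2} \approx -11.5$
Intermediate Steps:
$a{\left(t \right)} = 1$
$B = - \frac{23}{2}$ ($B = - \frac{9}{4} + \frac{1}{4} \left(-37\right) = - \frac{9}{4} - \frac{37}{4} = - \frac{23}{2} \approx -11.5$)
$B a{\left(\frac{26}{-23} \right)} = \left(- \frac{23}{2}\right) 1 = - \frac{23}{2}$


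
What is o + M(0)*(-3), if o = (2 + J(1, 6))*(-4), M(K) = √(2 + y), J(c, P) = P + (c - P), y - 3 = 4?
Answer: -21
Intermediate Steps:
y = 7 (y = 3 + 4 = 7)
J(c, P) = c
M(K) = 3 (M(K) = √(2 + 7) = √9 = 3)
o = -12 (o = (2 + 1)*(-4) = 3*(-4) = -12)
o + M(0)*(-3) = -12 + 3*(-3) = -12 - 9 = -21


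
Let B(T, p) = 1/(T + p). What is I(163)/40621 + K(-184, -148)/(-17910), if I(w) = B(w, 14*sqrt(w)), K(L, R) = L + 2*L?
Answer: 41107457/1333790535 + 2*sqrt(163)/31214337 ≈ 0.030821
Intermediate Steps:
K(L, R) = 3*L
I(w) = 1/(w + 14*sqrt(w))
I(163)/40621 + K(-184, -148)/(-17910) = 1/((163 + 14*sqrt(163))*40621) + (3*(-184))/(-17910) = (1/40621)/(163 + 14*sqrt(163)) - 552*(-1/17910) = 1/(40621*(163 + 14*sqrt(163))) + 92/2985 = 92/2985 + 1/(40621*(163 + 14*sqrt(163)))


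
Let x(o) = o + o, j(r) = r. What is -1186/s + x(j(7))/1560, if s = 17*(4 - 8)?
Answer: 231389/13260 ≈ 17.450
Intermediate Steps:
x(o) = 2*o
s = -68 (s = 17*(-4) = -68)
-1186/s + x(j(7))/1560 = -1186/(-68) + (2*7)/1560 = -1186*(-1/68) + 14*(1/1560) = 593/34 + 7/780 = 231389/13260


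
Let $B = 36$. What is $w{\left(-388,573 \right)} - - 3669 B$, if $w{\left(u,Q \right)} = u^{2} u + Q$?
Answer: $-58278415$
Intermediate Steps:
$w{\left(u,Q \right)} = Q + u^{3}$ ($w{\left(u,Q \right)} = u^{3} + Q = Q + u^{3}$)
$w{\left(-388,573 \right)} - - 3669 B = \left(573 + \left(-388\right)^{3}\right) - \left(-3669\right) 36 = \left(573 - 58411072\right) - -132084 = -58410499 + 132084 = -58278415$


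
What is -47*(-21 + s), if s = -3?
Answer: 1128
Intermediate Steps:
-47*(-21 + s) = -47*(-21 - 3) = -47*(-24) = 1128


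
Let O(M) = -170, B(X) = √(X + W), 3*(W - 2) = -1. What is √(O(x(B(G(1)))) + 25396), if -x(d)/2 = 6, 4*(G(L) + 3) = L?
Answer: √25226 ≈ 158.83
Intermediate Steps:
W = 5/3 (W = 2 + (⅓)*(-1) = 2 - ⅓ = 5/3 ≈ 1.6667)
G(L) = -3 + L/4
B(X) = √(5/3 + X) (B(X) = √(X + 5/3) = √(5/3 + X))
x(d) = -12 (x(d) = -2*6 = -12)
√(O(x(B(G(1)))) + 25396) = √(-170 + 25396) = √25226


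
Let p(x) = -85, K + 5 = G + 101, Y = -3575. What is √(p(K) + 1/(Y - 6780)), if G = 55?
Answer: 4*I*√569638905/10355 ≈ 9.2195*I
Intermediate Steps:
K = 151 (K = -5 + (55 + 101) = -5 + 156 = 151)
√(p(K) + 1/(Y - 6780)) = √(-85 + 1/(-3575 - 6780)) = √(-85 + 1/(-10355)) = √(-85 - 1/10355) = √(-880176/10355) = 4*I*√569638905/10355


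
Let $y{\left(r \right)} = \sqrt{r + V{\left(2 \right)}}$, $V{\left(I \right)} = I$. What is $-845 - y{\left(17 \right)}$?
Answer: $-845 - \sqrt{19} \approx -849.36$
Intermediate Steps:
$y{\left(r \right)} = \sqrt{2 + r}$ ($y{\left(r \right)} = \sqrt{r + 2} = \sqrt{2 + r}$)
$-845 - y{\left(17 \right)} = -845 - \sqrt{2 + 17} = -845 - \sqrt{19}$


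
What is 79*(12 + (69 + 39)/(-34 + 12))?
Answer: 6162/11 ≈ 560.18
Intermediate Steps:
79*(12 + (69 + 39)/(-34 + 12)) = 79*(12 + 108/(-22)) = 79*(12 + 108*(-1/22)) = 79*(12 - 54/11) = 79*(78/11) = 6162/11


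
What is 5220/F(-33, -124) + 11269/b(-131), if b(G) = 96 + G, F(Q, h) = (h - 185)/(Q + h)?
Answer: 8400593/3605 ≈ 2330.3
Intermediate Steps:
F(Q, h) = (-185 + h)/(Q + h)
5220/F(-33, -124) + 11269/b(-131) = 5220/(((-185 - 124)/(-33 - 124))) + 11269/(96 - 131) = 5220/((-309/(-157))) + 11269/(-35) = 5220/((-1/157*(-309))) + 11269*(-1/35) = 5220/(309/157) - 11269/35 = 5220*(157/309) - 11269/35 = 273180/103 - 11269/35 = 8400593/3605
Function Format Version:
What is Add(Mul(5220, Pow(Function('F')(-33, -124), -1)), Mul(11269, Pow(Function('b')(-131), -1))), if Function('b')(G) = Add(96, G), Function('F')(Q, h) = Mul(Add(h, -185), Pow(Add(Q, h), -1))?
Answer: Rational(8400593, 3605) ≈ 2330.3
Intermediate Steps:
Function('F')(Q, h) = Mul(Pow(Add(Q, h), -1), Add(-185, h)) (Function('F')(Q, h) = Mul(Add(-185, h), Pow(Add(Q, h), -1)) = Mul(Pow(Add(Q, h), -1), Add(-185, h)))
Add(Mul(5220, Pow(Function('F')(-33, -124), -1)), Mul(11269, Pow(Function('b')(-131), -1))) = Add(Mul(5220, Pow(Mul(Pow(Add(-33, -124), -1), Add(-185, -124)), -1)), Mul(11269, Pow(Add(96, -131), -1))) = Add(Mul(5220, Pow(Mul(Pow(-157, -1), -309), -1)), Mul(11269, Pow(-35, -1))) = Add(Mul(5220, Pow(Mul(Rational(-1, 157), -309), -1)), Mul(11269, Rational(-1, 35))) = Add(Mul(5220, Pow(Rational(309, 157), -1)), Rational(-11269, 35)) = Add(Mul(5220, Rational(157, 309)), Rational(-11269, 35)) = Add(Rational(273180, 103), Rational(-11269, 35)) = Rational(8400593, 3605)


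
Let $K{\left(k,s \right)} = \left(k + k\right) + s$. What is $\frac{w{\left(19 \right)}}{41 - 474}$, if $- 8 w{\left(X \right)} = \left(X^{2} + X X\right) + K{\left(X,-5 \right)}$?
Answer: $\frac{755}{3464} \approx 0.21796$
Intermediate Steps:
$K{\left(k,s \right)} = s + 2 k$ ($K{\left(k,s \right)} = 2 k + s = s + 2 k$)
$w{\left(X \right)} = \frac{5}{8} - \frac{X}{4} - \frac{X^{2}}{4}$ ($w{\left(X \right)} = - \frac{\left(X^{2} + X X\right) + \left(-5 + 2 X\right)}{8} = - \frac{\left(X^{2} + X^{2}\right) + \left(-5 + 2 X\right)}{8} = - \frac{2 X^{2} + \left(-5 + 2 X\right)}{8} = - \frac{-5 + 2 X + 2 X^{2}}{8} = \frac{5}{8} - \frac{X}{4} - \frac{X^{2}}{4}$)
$\frac{w{\left(19 \right)}}{41 - 474} = \frac{\frac{5}{8} - \frac{19}{4} - \frac{19^{2}}{4}}{41 - 474} = \frac{\frac{5}{8} - \frac{19}{4} - \frac{361}{4}}{41 - 474} = \frac{\frac{5}{8} - \frac{19}{4} - \frac{361}{4}}{-433} = \left(- \frac{755}{8}\right) \left(- \frac{1}{433}\right) = \frac{755}{3464}$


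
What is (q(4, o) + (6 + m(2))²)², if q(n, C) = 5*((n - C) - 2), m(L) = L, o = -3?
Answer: 7921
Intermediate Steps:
q(n, C) = -10 - 5*C + 5*n (q(n, C) = 5*(-2 + n - C) = -10 - 5*C + 5*n)
(q(4, o) + (6 + m(2))²)² = ((-10 - 5*(-3) + 5*4) + (6 + 2)²)² = ((-10 + 15 + 20) + 8²)² = (25 + 64)² = 89² = 7921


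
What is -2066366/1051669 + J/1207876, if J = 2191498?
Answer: -95591694227/635142872522 ≈ -0.15050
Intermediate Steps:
-2066366/1051669 + J/1207876 = -2066366/1051669 + 2191498/1207876 = -2066366*1/1051669 + 2191498*(1/1207876) = -2066366/1051669 + 1095749/603938 = -95591694227/635142872522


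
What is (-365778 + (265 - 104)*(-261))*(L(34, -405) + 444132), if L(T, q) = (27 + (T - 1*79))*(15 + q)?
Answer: -183979334448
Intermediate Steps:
L(T, q) = (-52 + T)*(15 + q) (L(T, q) = (27 + (T - 79))*(15 + q) = (27 + (-79 + T))*(15 + q) = (-52 + T)*(15 + q))
(-365778 + (265 - 104)*(-261))*(L(34, -405) + 444132) = (-365778 + (265 - 104)*(-261))*((-780 - 52*(-405) + 15*34 + 34*(-405)) + 444132) = (-365778 + 161*(-261))*((-780 + 21060 + 510 - 13770) + 444132) = (-365778 - 42021)*(7020 + 444132) = -407799*451152 = -183979334448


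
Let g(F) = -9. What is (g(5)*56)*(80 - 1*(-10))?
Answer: -45360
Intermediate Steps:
(g(5)*56)*(80 - 1*(-10)) = (-9*56)*(80 - 1*(-10)) = -504*(80 + 10) = -504*90 = -45360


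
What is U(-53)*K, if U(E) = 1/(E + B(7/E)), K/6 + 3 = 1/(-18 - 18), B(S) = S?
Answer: 5777/16896 ≈ 0.34192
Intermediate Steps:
K = -109/6 (K = -18 + 6/(-18 - 18) = -18 + 6/(-36) = -18 + 6*(-1/36) = -18 - ⅙ = -109/6 ≈ -18.167)
U(E) = 1/(E + 7/E)
U(-53)*K = -53/(7 + (-53)²)*(-109/6) = -53/(7 + 2809)*(-109/6) = -53/2816*(-109/6) = 5777/16896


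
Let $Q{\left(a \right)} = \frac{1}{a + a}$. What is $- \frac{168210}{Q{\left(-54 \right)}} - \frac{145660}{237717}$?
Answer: $\frac{4318528523900}{237717} \approx 1.8167 \cdot 10^{7}$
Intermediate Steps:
$Q{\left(a \right)} = \frac{1}{2 a}$
$- \frac{168210}{Q{\left(-54 \right)}} - \frac{145660}{237717} = - \frac{168210}{\frac{1}{2} \frac{1}{-54}} - \frac{145660}{237717} = - \frac{168210}{\frac{1}{2} \left(- \frac{1}{54}\right)} - \frac{145660}{237717} = - \frac{168210}{- \frac{1}{108}} - \frac{145660}{237717} = \left(-168210\right) \left(-108\right) - \frac{145660}{237717} = 18166680 - \frac{145660}{237717} = \frac{4318528523900}{237717}$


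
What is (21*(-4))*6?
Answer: -504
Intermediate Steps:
(21*(-4))*6 = -84*6 = -504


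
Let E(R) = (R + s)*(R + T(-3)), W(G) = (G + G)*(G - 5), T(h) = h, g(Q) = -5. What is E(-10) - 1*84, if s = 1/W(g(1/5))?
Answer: 4587/100 ≈ 45.870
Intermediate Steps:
W(G) = 2*G*(-5 + G) (W(G) = (2*G)*(-5 + G) = 2*G*(-5 + G))
s = 1/100 (s = 1/(2*(-5)*(-5 - 5)) = 1/(2*(-5)*(-10)) = 1/100 ≈ 0.010000)
E(R) = (-3 + R)*(1/100 + R) (E(R) = (R + 1/100)*(R - 3) = (1/100 + R)*(-3 + R) = (-3 + R)*(1/100 + R))
E(-10) - 1*84 = (-3/100 + (-10)² - 299/100*(-10)) - 1*84 = (-3/100 + 100 + 299/10) - 84 = 12987/100 - 84 = 4587/100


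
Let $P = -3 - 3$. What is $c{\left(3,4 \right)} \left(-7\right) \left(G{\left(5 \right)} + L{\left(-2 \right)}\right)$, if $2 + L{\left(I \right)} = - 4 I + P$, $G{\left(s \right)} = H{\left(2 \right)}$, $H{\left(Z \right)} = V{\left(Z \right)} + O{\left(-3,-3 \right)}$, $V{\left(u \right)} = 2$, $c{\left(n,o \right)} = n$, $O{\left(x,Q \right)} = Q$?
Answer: $21$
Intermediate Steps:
$P = -6$
$H{\left(Z \right)} = -1$ ($H{\left(Z \right)} = 2 - 3 = -1$)
$G{\left(s \right)} = -1$
$L{\left(I \right)} = -8 - 4 I$ ($L{\left(I \right)} = -2 - \left(6 + 4 I\right) = -8 - 4 I$)
$c{\left(3,4 \right)} \left(-7\right) \left(G{\left(5 \right)} + L{\left(-2 \right)}\right) = 3 \left(-7\right) \left(-1 - 0\right) = - 21 \left(-1 + \left(-8 + 8\right)\right) = - 21 \left(-1 + 0\right) = \left(-21\right) \left(-1\right) = 21$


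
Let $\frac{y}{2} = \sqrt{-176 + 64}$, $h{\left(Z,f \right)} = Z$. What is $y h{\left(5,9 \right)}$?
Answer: $40 i \sqrt{7} \approx 105.83 i$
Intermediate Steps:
$y = 8 i \sqrt{7}$ ($y = 2 \sqrt{-176 + 64} = 2 \sqrt{-112} = 2 \cdot 4 i \sqrt{7} = 8 i \sqrt{7} \approx 21.166 i$)
$y h{\left(5,9 \right)} = 8 i \sqrt{7} \cdot 5 = 40 i \sqrt{7}$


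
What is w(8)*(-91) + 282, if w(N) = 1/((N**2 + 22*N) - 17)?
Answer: 62795/223 ≈ 281.59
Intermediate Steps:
w(N) = 1/(-17 + N**2 + 22*N)
w(8)*(-91) + 282 = -91/(-17 + 8**2 + 22*8) + 282 = -91/(-17 + 64 + 176) + 282 = -91/223 + 282 = 62795/223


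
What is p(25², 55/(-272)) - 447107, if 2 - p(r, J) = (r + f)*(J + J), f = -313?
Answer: -7598640/17 ≈ -4.4698e+5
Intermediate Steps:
p(r, J) = 2 - 2*J*(-313 + r) (p(r, J) = 2 - (r - 313)*(J + J) = 2 - (-313 + r)*2*J = 2 - 2*J*(-313 + r))
p(25², 55/(-272)) - 447107 = (2 + 626*(55/(-272)) - 2*55/(-272)*25²) - 447107 = (2 + 626*(55*(-1/272)) - 2*55*(-1/272)*625) - 447107 = (2 + 626*(-55/272) - 2*(-55/272)*625) - 447107 = (2 - 17215/136 + 34375/136) - 447107 = 2179/17 - 447107 = -7598640/17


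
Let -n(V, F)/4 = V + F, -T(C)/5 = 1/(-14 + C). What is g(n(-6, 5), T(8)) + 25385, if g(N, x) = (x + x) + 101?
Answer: 76463/3 ≈ 25488.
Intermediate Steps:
T(C) = -5/(-14 + C)
n(V, F) = -4*F - 4*V (n(V, F) = -4*(V + F) = -4*(F + V) = -4*F - 4*V)
g(N, x) = 101 + 2*x (g(N, x) = 2*x + 101 = 101 + 2*x)
g(n(-6, 5), T(8)) + 25385 = (101 + 2*(-5/(-14 + 8))) + 25385 = (101 + 2*(-5/(-6))) + 25385 = (101 + 2*(-5*(-⅙))) + 25385 = (101 + 2*(⅚)) + 25385 = (101 + 5/3) + 25385 = 308/3 + 25385 = 76463/3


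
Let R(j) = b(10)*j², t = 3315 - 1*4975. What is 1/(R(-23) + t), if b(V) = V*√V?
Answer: 83/13854270 + 529*√10/27708540 ≈ 6.6364e-5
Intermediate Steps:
b(V) = V^(3/2)
t = -1660 (t = 3315 - 4975 = -1660)
R(j) = 10*√10*j² (R(j) = 10^(3/2)*j² = (10*√10)*j² = 10*√10*j²)
1/(R(-23) + t) = 1/(10*√10*(-23)² - 1660) = 1/(10*√10*529 - 1660) = 1/(5290*√10 - 1660) = 1/(-1660 + 5290*√10)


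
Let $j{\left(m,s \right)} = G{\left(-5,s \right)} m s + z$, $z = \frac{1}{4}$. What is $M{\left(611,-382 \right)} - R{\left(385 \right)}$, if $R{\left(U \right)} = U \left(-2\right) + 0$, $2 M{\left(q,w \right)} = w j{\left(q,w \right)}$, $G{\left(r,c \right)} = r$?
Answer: $- \frac{891592751}{4} \approx -2.229 \cdot 10^{8}$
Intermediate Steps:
$z = \frac{1}{4} \approx 0.25$
$j{\left(m,s \right)} = \frac{1}{4} - 5 m s$ ($j{\left(m,s \right)} = - 5 m s + \frac{1}{4} = \frac{1}{4} - 5 m s$)
$M{\left(q,w \right)} = \frac{w \left(\frac{1}{4} - 5 q w\right)}{2}$
$R{\left(U \right)} = - 2 U$ ($R{\left(U \right)} = - 2 U + 0 = - 2 U$)
$M{\left(611,-382 \right)} - R{\left(385 \right)} = \frac{1}{8} \left(-382\right) \left(1 - 12220 \left(-382\right)\right) - \left(-2\right) 385 = \frac{1}{8} \left(-382\right) \left(1 + 4668040\right) - -770 = \frac{1}{8} \left(-382\right) 4668041 + 770 = - \frac{891595831}{4} + 770 = - \frac{891592751}{4}$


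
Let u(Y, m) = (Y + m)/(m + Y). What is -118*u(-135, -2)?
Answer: -118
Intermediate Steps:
u(Y, m) = 1 (u(Y, m) = (Y + m)/(Y + m) = 1)
-118*u(-135, -2) = -118*1 = -118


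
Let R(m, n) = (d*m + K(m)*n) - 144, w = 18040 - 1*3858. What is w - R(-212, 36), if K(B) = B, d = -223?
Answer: -25318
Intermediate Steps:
w = 14182 (w = 18040 - 3858 = 14182)
R(m, n) = -144 - 223*m + m*n (R(m, n) = (-223*m + m*n) - 144 = -144 - 223*m + m*n)
w - R(-212, 36) = 14182 - (-144 - 223*(-212) - 212*36) = 14182 - (-144 + 47276 - 7632) = 14182 - 1*39500 = 14182 - 39500 = -25318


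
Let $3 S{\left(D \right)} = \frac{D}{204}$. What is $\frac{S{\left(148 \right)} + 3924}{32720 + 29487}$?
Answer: $\frac{600409}{9517671} \approx 0.063084$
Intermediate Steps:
$S{\left(D \right)} = \frac{D}{612}$ ($S{\left(D \right)} = \frac{D \frac{1}{204}}{3} = \frac{\frac{1}{204} D}{3} = \frac{D}{612}$)
$\frac{S{\left(148 \right)} + 3924}{32720 + 29487} = \frac{\frac{1}{612} \cdot 148 + 3924}{32720 + 29487} = \frac{\frac{37}{153} + 3924}{62207} = \frac{600409}{153} \cdot \frac{1}{62207} = \frac{600409}{9517671}$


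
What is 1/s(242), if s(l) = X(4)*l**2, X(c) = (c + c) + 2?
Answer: 1/585640 ≈ 1.7075e-6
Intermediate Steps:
X(c) = 2 + 2*c (X(c) = 2*c + 2 = 2 + 2*c)
s(l) = 10*l**2 (s(l) = (2 + 2*4)*l**2 = (2 + 8)*l**2 = 10*l**2)
1/s(242) = 1/(10*242**2) = 1/(10*58564) = 1/585640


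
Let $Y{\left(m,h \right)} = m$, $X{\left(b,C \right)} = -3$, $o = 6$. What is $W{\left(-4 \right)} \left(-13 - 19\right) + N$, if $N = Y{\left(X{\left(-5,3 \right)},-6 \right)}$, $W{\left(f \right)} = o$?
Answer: $-195$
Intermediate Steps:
$W{\left(f \right)} = 6$
$N = -3$
$W{\left(-4 \right)} \left(-13 - 19\right) + N = 6 \left(-13 - 19\right) - 3 = 6 \left(-32\right) - 3 = -192 - 3 = -195$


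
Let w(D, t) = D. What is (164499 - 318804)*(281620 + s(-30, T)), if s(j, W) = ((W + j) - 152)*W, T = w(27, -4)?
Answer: -42809607675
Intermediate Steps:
T = 27
s(j, W) = W*(-152 + W + j) (s(j, W) = (-152 + W + j)*W = W*(-152 + W + j))
(164499 - 318804)*(281620 + s(-30, T)) = (164499 - 318804)*(281620 + 27*(-152 + 27 - 30)) = -154305*(281620 + 27*(-155)) = -154305*(281620 - 4185) = -154305*277435 = -42809607675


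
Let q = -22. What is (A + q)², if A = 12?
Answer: 100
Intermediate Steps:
(A + q)² = (12 - 22)² = (-10)² = 100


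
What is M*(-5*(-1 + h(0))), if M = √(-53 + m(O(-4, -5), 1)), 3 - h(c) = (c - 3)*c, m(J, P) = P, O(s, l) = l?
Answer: -20*I*√13 ≈ -72.111*I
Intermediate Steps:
h(c) = 3 - c*(-3 + c) (h(c) = 3 - (c - 3)*c = 3 - (-3 + c)*c = 3 - c*(-3 + c))
M = 2*I*√13 (M = √(-53 + 1) = √(-52) = 2*I*√13 ≈ 7.2111*I)
M*(-5*(-1 + h(0))) = (2*I*√13)*(-5*(-1 + (3 - 1*0² + 3*0))) = (2*I*√13)*(-5*(-1 + (3 - 1*0 + 0))) = (2*I*√13)*(-5*(-1 + (3 + 0 + 0))) = (2*I*√13)*(-5*(-1 + 3)) = (2*I*√13)*(-5*2) = (2*I*√13)*(-10) = -20*I*√13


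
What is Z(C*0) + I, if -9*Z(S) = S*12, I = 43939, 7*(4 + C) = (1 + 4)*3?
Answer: 43939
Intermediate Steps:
C = -13/7 (C = -4 + ((1 + 4)*3)/7 = -4 + (5*3)/7 = -4 + (⅐)*15 = -4 + 15/7 = -13/7 ≈ -1.8571)
Z(S) = -4*S/3 (Z(S) = -S*12/9 = -4*S/3)
Z(C*0) + I = -(-52)*0/21 + 43939 = -4/3*0 + 43939 = 0 + 43939 = 43939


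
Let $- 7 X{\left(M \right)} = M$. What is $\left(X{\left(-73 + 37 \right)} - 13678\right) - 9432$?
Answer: $- \frac{161734}{7} \approx -23105.0$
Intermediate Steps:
$X{\left(M \right)} = - \frac{M}{7}$
$\left(X{\left(-73 + 37 \right)} - 13678\right) - 9432 = \left(- \frac{-73 + 37}{7} - 13678\right) - 9432 = \left(\left(- \frac{1}{7}\right) \left(-36\right) - 13678\right) - 9432 = \left(\frac{36}{7} - 13678\right) - 9432 = - \frac{95710}{7} - 9432 = - \frac{161734}{7}$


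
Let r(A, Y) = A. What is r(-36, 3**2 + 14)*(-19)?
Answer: 684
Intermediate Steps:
r(-36, 3**2 + 14)*(-19) = -36*(-19) = 684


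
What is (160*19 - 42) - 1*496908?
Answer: -493910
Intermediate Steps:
(160*19 - 42) - 1*496908 = (3040 - 42) - 496908 = 2998 - 496908 = -493910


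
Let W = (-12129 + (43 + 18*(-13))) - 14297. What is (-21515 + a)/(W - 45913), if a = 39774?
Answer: -18259/72530 ≈ -0.25174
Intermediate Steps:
W = -26617 (W = (-12129 + (43 - 234)) - 14297 = (-12129 - 191) - 14297 = -12320 - 14297 = -26617)
(-21515 + a)/(W - 45913) = (-21515 + 39774)/(-26617 - 45913) = 18259/(-72530) = 18259*(-1/72530) = -18259/72530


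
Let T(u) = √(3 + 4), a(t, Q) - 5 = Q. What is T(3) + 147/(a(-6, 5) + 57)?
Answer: 147/67 + √7 ≈ 4.8398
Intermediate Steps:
a(t, Q) = 5 + Q
T(u) = √7
T(3) + 147/(a(-6, 5) + 57) = √7 + 147/((5 + 5) + 57) = √7 + 147/(10 + 57) = √7 + 147/67 = 147/67 + √7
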